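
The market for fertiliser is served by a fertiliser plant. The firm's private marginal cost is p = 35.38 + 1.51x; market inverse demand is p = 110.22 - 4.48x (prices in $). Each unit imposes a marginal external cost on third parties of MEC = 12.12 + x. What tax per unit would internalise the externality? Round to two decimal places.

tax = $21.09 per unit

Social marginal cost = private MC + MEC = 47.50 + 2.51x.
Set SMC = demand: 47.50 + 2.51x = 110.22 - 4.48x → x* = 8.9728.
The Pigouvian tax equals MEC at x*: 12.12 + 1.00×8.9728 = 21.0928.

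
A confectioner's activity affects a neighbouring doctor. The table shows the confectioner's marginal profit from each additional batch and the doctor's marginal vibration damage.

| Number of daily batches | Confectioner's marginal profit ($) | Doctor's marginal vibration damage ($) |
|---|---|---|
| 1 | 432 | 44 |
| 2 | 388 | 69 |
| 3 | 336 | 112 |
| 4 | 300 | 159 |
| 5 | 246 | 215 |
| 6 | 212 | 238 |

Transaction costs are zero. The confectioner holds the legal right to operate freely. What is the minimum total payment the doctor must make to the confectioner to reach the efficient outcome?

$212

Left alone the confectioner would choose level 6 (marginal profit stays positive).
Efficient level: k* = 5 (marginal profit ≥ marginal vibration damage through 5).
The doctor must at least cover the confectioner's forgone profit from cutting 6→5: 212 = 212.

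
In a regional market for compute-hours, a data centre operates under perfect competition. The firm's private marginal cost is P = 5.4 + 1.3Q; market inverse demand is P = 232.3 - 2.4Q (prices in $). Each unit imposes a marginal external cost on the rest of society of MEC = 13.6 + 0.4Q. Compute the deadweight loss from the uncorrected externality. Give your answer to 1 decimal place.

DWL = $177.3

Market equilibrium (private): 5.4 + 1.3Q = 232.3 - 2.4Q → Q_m = 61.3243.
Social marginal cost = private MC + MEC = 19.0 + 1.7Q.
Set SMC = demand: 19.0 + 1.7Q = 232.3 - 2.4Q → Q* = 52.0244.
The loss is the area between SMC and demand from Q* to Q_m; with linear curves that's a triangle of height MEC(Q_m).
DWL = ½ × 9.2999 × 38.1297 = 177.3012.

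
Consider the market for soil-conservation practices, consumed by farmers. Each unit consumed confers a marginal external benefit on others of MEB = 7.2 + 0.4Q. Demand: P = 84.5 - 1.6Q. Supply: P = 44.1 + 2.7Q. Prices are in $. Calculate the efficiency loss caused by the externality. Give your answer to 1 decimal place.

DWL = $15.4

Market equilibrium (private): 44.1 + 2.7Q = 84.5 - 1.6Q → Q_m = 9.3953.
Social marginal benefit = demand + MEB = 91.7 - 1.2Q.
Set SMB = MC: 91.7 - 1.2Q = 44.1 + 2.7Q → Q* = 12.2051.
The welfare-loss triangle has base |Q_m − Q*| and height MEB(Q_m) (the vertical gap between SMB and MC is zero at Q* and MEB at Q_m).
DWL = ½ × 2.8098 × 10.9581 = 15.3950.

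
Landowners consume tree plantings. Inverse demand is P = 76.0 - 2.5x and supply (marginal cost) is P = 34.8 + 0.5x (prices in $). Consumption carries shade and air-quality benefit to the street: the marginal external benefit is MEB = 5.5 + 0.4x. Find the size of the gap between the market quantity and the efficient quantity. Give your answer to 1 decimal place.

4.2 units

Market equilibrium (private): 34.8 + 0.5x = 76.0 - 2.5x → x_m = 13.7333.
Social marginal benefit = demand + MEB = 81.5 - 2.1x.
Set SMB = MC: 81.5 - 2.1x = 34.8 + 0.5x → x* = 17.9615.
Gap = |13.7333 − 17.9615| = 4.2282.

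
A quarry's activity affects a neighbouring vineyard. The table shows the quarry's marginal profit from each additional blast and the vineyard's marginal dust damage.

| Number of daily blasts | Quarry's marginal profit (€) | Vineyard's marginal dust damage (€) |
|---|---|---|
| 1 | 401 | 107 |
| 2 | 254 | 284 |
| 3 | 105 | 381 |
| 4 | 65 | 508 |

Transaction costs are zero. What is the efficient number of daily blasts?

1

Bargaining reaches the level where marginal profit last exceeds marginal dust damage.
That holds through level 1 (401 ≥ 107) but not at 2 (254 < 284).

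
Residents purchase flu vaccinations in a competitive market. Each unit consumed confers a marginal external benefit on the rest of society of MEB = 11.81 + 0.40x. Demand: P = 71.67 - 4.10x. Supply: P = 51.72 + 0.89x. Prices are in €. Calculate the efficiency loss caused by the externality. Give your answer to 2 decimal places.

DWL = €19.59

Market equilibrium (private): 51.72 + 0.89x = 71.67 - 4.10x → x_m = 3.9980.
Social marginal benefit = demand + MEB = 83.48 - 3.70x.
Set SMB = MC: 83.48 - 3.70x = 51.72 + 0.89x → x* = 6.9194.
The loss is the area between SMB and MC from x* to x_m; with linear curves that's a triangle of height MEB(x_m).
DWL = ½ × 2.9214 × 13.4092 = 19.5868.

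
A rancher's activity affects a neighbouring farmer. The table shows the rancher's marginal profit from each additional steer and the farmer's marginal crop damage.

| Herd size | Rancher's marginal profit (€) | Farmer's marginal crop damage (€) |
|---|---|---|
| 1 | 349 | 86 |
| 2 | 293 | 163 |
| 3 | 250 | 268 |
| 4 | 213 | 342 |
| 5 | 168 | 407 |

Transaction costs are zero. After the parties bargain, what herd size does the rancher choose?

2

Bargaining reaches the level where marginal profit last exceeds marginal crop damage.
That holds through level 2 (293 ≥ 163) but not at 3 (250 < 268).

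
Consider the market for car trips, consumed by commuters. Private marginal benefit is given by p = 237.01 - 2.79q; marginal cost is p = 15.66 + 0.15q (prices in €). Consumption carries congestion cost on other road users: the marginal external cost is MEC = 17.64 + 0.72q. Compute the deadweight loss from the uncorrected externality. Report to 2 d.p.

DWL = €705.21

Market equilibrium (private): 15.66 + 0.15q = 237.01 - 2.79q → q_m = 75.2891.
Social marginal benefit = demand − MEC = 219.37 - 3.51q.
Set SMB = MC: 219.37 - 3.51q = 15.66 + 0.15q → q* = 55.6585.
Height of the DWL triangle at q_m is MC(q_m) − SMB(q_m) = MEC(q_m) = 71.8482.
DWL = ½ × 19.6306 × 71.8482 = 705.2116.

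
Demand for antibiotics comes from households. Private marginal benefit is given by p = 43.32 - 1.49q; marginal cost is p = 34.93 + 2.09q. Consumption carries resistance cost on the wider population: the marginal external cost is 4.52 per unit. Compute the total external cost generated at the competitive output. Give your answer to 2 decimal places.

Market equilibrium (private): 34.93 + 2.09q = 43.32 - 1.49q → q_m = 2.3436.
Total external cost = MEC × q_m = 4.52 × 2.3436 = 10.5931.

10.59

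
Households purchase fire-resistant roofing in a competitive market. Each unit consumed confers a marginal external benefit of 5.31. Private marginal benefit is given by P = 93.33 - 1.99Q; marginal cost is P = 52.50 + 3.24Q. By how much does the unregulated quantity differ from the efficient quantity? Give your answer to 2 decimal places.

Market equilibrium (private): 52.50 + 3.24Q = 93.33 - 1.99Q → Q_m = 7.8069.
Social marginal benefit = demand + MEB = 98.64 - 1.99Q.
Set SMB = MC: 98.64 - 1.99Q = 52.50 + 3.24Q → Q* = 8.8222.
Gap = |7.8069 − 8.8222| = 1.0153.

1.02 units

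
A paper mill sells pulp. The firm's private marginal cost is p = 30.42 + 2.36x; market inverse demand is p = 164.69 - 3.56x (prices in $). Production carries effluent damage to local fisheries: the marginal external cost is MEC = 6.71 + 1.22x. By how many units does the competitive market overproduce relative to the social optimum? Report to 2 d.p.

4.82 units

Market equilibrium (private): 30.42 + 2.36x = 164.69 - 3.56x → x_m = 22.6807.
Social marginal cost = private MC + MEC = 37.13 + 3.58x.
Set SMC = demand: 37.13 + 3.58x = 164.69 - 3.56x → x* = 17.8655.
Gap = |22.6807 − 17.8655| = 4.8152.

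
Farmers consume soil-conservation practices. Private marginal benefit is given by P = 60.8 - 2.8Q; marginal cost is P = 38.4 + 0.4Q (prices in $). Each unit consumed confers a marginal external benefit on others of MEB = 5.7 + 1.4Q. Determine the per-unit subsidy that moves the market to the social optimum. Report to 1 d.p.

Social marginal benefit = demand + MEB = 66.5 - 1.4Q.
Set SMB = MC: 66.5 - 1.4Q = 38.4 + 0.4Q → Q* = 15.6111.
The Pigouvian subsidy equals MEB at Q*: 5.7 + 1.4×15.6111 = 27.5555.

subsidy = $27.6 per unit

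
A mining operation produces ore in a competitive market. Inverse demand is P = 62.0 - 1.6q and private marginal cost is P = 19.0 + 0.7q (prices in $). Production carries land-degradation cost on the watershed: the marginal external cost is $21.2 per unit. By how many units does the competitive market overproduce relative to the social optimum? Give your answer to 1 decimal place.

9.2 units

Market equilibrium (private): 19.0 + 0.7q = 62.0 - 1.6q → q_m = 18.6957.
Social marginal cost = private MC + MEC = 40.2 + 0.7q.
Set SMC = demand: 40.2 + 0.7q = 62.0 - 1.6q → q* = 9.4783.
Gap = |18.6957 − 9.4783| = 9.2174.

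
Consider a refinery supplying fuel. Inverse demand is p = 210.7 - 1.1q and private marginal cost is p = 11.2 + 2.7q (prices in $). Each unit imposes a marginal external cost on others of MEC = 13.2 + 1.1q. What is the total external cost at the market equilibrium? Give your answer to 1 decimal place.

$2208.9

Market equilibrium (private): 11.2 + 2.7q = 210.7 - 1.1q → q_m = 52.5000.
Total external cost = ∫₀^{q_m} (13.2 + 1.1q) dq = 13.2×52.5000 + ½×1.1×52.5000² = 2208.9375.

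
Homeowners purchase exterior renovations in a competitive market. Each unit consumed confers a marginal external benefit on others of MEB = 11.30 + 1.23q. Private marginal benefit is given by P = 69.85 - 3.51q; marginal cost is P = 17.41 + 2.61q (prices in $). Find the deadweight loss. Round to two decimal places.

DWL = $48.77

Market equilibrium (private): 17.41 + 2.61q = 69.85 - 3.51q → q_m = 8.5686.
Social marginal benefit = demand + MEB = 81.15 - 2.28q.
Set SMB = MC: 81.15 - 2.28q = 17.41 + 2.61q → q* = 13.0348.
The loss is the area between SMB and MC from q* to q_m; with linear curves that's a triangle of height MEB(q_m).
DWL = ½ × 4.4662 × 21.8394 = 48.7696.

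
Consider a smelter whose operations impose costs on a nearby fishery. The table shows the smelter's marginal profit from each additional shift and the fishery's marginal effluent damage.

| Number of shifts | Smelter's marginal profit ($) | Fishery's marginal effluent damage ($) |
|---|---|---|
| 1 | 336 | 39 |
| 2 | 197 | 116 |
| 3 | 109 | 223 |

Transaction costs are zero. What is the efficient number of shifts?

2

Bargaining reaches the level where marginal profit last exceeds marginal effluent damage.
That holds through level 2 (197 ≥ 116) but not at 3 (109 < 223).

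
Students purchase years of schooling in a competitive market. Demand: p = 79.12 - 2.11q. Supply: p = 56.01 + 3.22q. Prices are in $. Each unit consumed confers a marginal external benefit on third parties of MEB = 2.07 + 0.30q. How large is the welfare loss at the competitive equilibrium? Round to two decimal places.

DWL = $1.13

Market equilibrium (private): 56.01 + 3.22q = 79.12 - 2.11q → q_m = 4.3358.
Social marginal benefit = demand + MEB = 81.19 - 1.81q.
Set SMB = MC: 81.19 - 1.81q = 56.01 + 3.22q → q* = 5.0060.
Between q* and q_m the wedge SMB − MC runs linearly from 0 to MEB(q_m), so the loss is a triangle.
DWL = ½ × 0.6702 × 3.3708 = 1.1296.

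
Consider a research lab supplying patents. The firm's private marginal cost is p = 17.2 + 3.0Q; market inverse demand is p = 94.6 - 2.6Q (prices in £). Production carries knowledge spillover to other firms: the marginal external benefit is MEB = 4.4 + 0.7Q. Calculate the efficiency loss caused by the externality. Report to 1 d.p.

Market equilibrium (private): 17.2 + 3.0Q = 94.6 - 2.6Q → Q_m = 13.8214.
Social marginal cost = private MC − MEB = 12.8 + 2.3Q.
Set SMC = demand: 12.8 + 2.3Q = 94.6 - 2.6Q → Q* = 16.6939.
Height of the DWL triangle at Q_m is demand(Q_m) − SMC(Q_m) = MEB(Q_m) = 14.0750.
DWL = ½ × 2.8725 × 14.0750 = 20.2152.

DWL = £20.2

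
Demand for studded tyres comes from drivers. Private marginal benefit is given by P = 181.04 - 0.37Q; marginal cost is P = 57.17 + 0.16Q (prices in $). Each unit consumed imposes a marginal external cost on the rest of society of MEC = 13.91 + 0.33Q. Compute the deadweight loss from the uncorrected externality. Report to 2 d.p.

Market equilibrium (private): 57.17 + 0.16Q = 181.04 - 0.37Q → Q_m = 233.7170.
Social marginal benefit = demand − MEC = 167.13 - 0.70Q.
Set SMB = MC: 167.13 - 0.70Q = 57.17 + 0.16Q → Q* = 127.8605.
Height of the DWL triangle at Q_m is MC(Q_m) − SMB(Q_m) = MEC(Q_m) = 91.0366.
DWL = ½ × 105.8565 × 91.0366 = 4818.4079.

DWL = $4818.41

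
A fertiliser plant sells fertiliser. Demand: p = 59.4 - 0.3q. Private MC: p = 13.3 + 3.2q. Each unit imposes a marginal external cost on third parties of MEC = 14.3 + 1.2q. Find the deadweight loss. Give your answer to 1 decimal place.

DWL = 96.4

Market equilibrium (private): 13.3 + 3.2q = 59.4 - 0.3q → q_m = 13.1714.
Social marginal cost = private MC + MEC = 27.6 + 4.4q.
Set SMC = demand: 27.6 + 4.4q = 59.4 - 0.3q → q* = 6.7660.
Height of the DWL triangle at q_m is SMC(q_m) − demand(q_m) = MEC(q_m) = 30.1057.
DWL = ½ × 6.4054 × 30.1057 = 96.4195.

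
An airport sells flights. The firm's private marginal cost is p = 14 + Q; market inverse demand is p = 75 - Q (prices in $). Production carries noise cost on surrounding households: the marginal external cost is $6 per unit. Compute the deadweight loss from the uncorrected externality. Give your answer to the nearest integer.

Market equilibrium (private): 14 + Q = 75 - Q → Q_m = 30.5000.
Social marginal cost = private MC + MEC = 20 + Q.
Set SMC = demand: 20 + Q = 75 - Q → Q* = 27.5000.
The welfare-loss triangle has base |Q_m − Q*| and height MEC(Q_m) (the vertical gap between SMC and demand is zero at Q* and MEC at Q_m).
DWL = ½ × 3.0000 × 6.0000 = 9.0000.

DWL = $9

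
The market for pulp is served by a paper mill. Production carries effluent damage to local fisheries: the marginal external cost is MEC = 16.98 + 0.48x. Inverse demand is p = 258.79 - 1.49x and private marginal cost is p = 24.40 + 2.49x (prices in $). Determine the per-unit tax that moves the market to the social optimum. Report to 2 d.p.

tax = $40.38 per unit

Social marginal cost = private MC + MEC = 41.38 + 2.97x.
Set SMC = demand: 41.38 + 2.97x = 258.79 - 1.49x → x* = 48.7466.
The Pigouvian tax equals MEC at x*: 16.98 + 0.48×48.7466 = 40.3784.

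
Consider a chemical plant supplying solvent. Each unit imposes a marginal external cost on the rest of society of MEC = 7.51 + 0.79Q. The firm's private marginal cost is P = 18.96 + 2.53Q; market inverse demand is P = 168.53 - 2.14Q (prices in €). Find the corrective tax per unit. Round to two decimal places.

tax = €28.06 per unit

Social marginal cost = private MC + MEC = 26.47 + 3.32Q.
Set SMC = demand: 26.47 + 3.32Q = 168.53 - 2.14Q → Q* = 26.0183.
The Pigouvian tax equals MEC at Q*: 7.51 + 0.79×26.0183 = 28.0645.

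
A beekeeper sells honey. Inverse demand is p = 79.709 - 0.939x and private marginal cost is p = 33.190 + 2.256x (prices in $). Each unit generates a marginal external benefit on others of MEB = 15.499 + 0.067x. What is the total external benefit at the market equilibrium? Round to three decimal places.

$232.766

Market equilibrium (private): 33.190 + 2.256x = 79.709 - 0.939x → x_m = 14.5599.
Total external benefit = ∫₀^{x_m} (15.499 + 0.067x) dx = 15.499×14.5599 + ½×0.067×14.5599² = 232.7656.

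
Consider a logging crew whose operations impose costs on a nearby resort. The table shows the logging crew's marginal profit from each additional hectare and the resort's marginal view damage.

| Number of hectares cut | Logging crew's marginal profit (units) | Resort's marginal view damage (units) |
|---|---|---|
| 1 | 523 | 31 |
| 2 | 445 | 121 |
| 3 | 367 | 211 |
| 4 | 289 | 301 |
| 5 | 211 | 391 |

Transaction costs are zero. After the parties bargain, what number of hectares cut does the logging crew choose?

3

Bargaining reaches the level where marginal profit last exceeds marginal view damage.
That holds through level 3 (367 ≥ 211) but not at 4 (289 < 301).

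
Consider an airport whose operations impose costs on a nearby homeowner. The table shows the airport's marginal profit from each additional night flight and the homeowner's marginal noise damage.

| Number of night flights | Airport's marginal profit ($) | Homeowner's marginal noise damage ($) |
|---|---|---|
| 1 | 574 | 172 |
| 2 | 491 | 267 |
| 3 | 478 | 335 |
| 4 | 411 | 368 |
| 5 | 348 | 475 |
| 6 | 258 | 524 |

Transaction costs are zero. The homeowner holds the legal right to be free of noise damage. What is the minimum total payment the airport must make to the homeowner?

$1142

Efficient level: marginal profit ≥ marginal noise damage through level 4, so k* = 4.
With the homeowner holding the right, the airport must at least compensate total damage at k*: 172 + 267 + 335 + 368 = 1142.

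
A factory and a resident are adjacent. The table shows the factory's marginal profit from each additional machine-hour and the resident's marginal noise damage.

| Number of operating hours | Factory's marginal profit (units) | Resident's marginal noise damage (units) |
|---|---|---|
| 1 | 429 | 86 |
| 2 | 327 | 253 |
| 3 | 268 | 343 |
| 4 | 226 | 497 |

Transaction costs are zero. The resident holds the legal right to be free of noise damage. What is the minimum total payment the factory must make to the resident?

Efficient level: marginal profit ≥ marginal noise damage through level 2, so k* = 2.
With the resident holding the right, the factory must at least compensate total damage at k*: 86 + 253 = 339.

339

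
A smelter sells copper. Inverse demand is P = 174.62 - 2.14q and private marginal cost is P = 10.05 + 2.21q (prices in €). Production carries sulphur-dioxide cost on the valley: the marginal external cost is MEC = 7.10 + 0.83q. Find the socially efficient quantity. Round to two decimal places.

q* = 30.40

Social marginal cost = private MC + MEC = 17.15 + 3.04q.
Set SMC = demand: 17.15 + 3.04q = 174.62 - 2.14q → q* = 30.3996.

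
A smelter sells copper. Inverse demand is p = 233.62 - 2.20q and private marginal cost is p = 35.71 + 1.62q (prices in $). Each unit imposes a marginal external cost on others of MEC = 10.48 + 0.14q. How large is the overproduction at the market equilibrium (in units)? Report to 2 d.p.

4.48 units

Market equilibrium (private): 35.71 + 1.62q = 233.62 - 2.20q → q_m = 51.8089.
Social marginal cost = private MC + MEC = 46.19 + 1.76q.
Set SMC = demand: 46.19 + 1.76q = 233.62 - 2.20q → q* = 47.3308.
Gap = |51.8089 − 47.3308| = 4.4781.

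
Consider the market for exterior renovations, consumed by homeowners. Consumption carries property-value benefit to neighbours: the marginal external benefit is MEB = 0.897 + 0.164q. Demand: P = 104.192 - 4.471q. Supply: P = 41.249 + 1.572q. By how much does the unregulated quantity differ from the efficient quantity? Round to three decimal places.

0.443 units

Market equilibrium (private): 41.249 + 1.572q = 104.192 - 4.471q → q_m = 10.4159.
Social marginal benefit = demand + MEB = 105.089 - 4.307q.
Set SMB = MC: 105.089 - 4.307q = 41.249 + 1.572q → q* = 10.8590.
Gap = |10.4159 − 10.8590| = 0.4431.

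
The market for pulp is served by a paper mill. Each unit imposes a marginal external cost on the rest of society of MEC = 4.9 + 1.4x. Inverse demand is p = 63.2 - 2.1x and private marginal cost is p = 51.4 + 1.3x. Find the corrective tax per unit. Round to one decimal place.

Social marginal cost = private MC + MEC = 56.3 + 2.7x.
Set SMC = demand: 56.3 + 2.7x = 63.2 - 2.1x → x* = 1.4375.
The Pigouvian tax equals MEC at x*: 4.9 + 1.4×1.4375 = 6.9125.

tax = 6.9 per unit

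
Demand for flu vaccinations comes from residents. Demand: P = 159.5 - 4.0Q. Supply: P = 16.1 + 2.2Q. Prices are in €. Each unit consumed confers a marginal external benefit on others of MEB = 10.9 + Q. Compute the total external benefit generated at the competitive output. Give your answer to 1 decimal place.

€519.6

Market equilibrium (private): 16.1 + 2.2Q = 159.5 - 4.0Q → Q_m = 23.1290.
Total external benefit = ∫₀^{Q_m} (10.9 + 1.0Q) dQ = 10.9×23.1290 + ½×1.0×23.1290² = 519.5814.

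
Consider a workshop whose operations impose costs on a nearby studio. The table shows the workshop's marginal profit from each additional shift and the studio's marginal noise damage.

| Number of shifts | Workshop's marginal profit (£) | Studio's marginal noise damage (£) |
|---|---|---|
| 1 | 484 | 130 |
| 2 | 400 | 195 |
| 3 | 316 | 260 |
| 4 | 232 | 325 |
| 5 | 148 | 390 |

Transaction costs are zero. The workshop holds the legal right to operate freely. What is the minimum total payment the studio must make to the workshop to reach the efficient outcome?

£380

Left alone the workshop would choose level 5 (marginal profit stays positive).
Efficient level: k* = 3 (marginal profit ≥ marginal noise damage through 3).
The studio must at least cover the workshop's forgone profit from cutting 5→3: 232 + 148 = 380.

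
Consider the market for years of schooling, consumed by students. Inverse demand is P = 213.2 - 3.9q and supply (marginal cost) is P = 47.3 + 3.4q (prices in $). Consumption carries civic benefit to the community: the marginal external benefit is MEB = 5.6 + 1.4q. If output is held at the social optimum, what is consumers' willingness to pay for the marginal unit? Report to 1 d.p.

P = $99.8

Social marginal benefit = demand + MEB = 218.8 - 2.5q.
Set SMB = MC: 218.8 - 2.5q = 47.3 + 3.4q → q* = 29.0678.
Consumer price on the demand curve at q*: 213.2 − 3.9×29.0678 = 99.8356.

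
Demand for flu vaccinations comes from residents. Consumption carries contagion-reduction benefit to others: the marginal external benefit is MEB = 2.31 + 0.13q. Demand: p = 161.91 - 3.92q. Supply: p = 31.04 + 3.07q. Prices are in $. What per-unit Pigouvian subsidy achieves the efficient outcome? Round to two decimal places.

Social marginal benefit = demand + MEB = 164.22 - 3.79q.
Set SMB = MC: 164.22 - 3.79q = 31.04 + 3.07q → q* = 19.4140.
The Pigouvian subsidy equals MEB at q*: 2.31 + 0.13×19.4140 = 4.8338.

subsidy = $4.83 per unit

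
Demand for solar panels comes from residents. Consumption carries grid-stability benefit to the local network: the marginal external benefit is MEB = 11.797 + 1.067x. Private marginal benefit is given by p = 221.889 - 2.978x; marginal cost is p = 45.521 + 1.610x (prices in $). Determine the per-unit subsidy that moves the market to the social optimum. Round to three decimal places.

Social marginal benefit = demand + MEB = 233.686 - 1.911x.
Set SMB = MC: 233.686 - 1.911x = 45.521 + 1.610x → x* = 53.4408.
The Pigouvian subsidy equals MEB at x*: 11.797 + 1.067×53.4408 = 68.8183.

subsidy = $68.818 per unit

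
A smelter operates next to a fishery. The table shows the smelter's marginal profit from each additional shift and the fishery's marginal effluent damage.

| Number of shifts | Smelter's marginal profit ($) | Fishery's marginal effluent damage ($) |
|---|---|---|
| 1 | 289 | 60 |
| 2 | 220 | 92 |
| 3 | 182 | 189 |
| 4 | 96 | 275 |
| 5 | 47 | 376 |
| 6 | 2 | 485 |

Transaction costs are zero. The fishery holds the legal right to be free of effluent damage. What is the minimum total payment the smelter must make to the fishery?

$152

Efficient level: marginal profit ≥ marginal effluent damage through level 2, so k* = 2.
With the fishery holding the right, the smelter must at least compensate total damage at k*: 60 + 92 = 152.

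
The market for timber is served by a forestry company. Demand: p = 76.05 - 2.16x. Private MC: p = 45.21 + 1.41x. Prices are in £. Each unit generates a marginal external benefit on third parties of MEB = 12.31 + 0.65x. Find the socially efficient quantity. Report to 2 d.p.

Social marginal cost = private MC − MEB = 32.90 + 0.76x.
Set SMC = demand: 32.90 + 0.76x = 76.05 - 2.16x → x* = 14.7774.

x* = 14.78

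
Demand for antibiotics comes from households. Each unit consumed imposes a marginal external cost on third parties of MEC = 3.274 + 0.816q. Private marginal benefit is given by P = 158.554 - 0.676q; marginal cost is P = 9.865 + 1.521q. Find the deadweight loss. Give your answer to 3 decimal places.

DWL = 567.903

Market equilibrium (private): 9.865 + 1.521q = 158.554 - 0.676q → q_m = 67.6782.
Social marginal benefit = demand − MEC = 155.280 - 1.492q.
Set SMB = MC: 155.280 - 1.492q = 9.865 + 1.521q → q* = 48.2625.
The welfare-loss triangle has base |q_m − q*| and height MEC(q_m) (the vertical gap between SMB and MC is zero at q* and MEC at q_m).
DWL = ½ × 19.4157 × 58.4994 = 567.9034.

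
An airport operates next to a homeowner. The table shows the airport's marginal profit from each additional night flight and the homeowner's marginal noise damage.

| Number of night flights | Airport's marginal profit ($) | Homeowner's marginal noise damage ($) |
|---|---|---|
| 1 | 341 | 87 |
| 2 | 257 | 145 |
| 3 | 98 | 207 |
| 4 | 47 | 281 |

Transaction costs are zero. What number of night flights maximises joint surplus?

Bargaining reaches the level where marginal profit last exceeds marginal noise damage.
That holds through level 2 (257 ≥ 145) but not at 3 (98 < 207).

2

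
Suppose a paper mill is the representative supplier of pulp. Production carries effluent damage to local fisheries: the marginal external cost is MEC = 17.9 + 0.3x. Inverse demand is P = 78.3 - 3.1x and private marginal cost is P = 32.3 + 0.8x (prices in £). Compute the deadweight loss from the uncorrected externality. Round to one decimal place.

Market equilibrium (private): 32.3 + 0.8x = 78.3 - 3.1x → x_m = 11.7949.
Social marginal cost = private MC + MEC = 50.2 + 1.1x.
Set SMC = demand: 50.2 + 1.1x = 78.3 - 3.1x → x* = 6.6905.
Height of the DWL triangle at x_m is SMC(x_m) − demand(x_m) = MEC(x_m) = 21.4385.
DWL = ½ × 5.1044 × 21.4385 = 54.7153.

DWL = £54.7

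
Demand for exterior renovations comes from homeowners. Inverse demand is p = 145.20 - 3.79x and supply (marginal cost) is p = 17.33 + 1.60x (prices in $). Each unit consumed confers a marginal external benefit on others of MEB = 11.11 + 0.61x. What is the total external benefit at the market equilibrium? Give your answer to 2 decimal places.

$435.23

Market equilibrium (private): 17.33 + 1.60x = 145.20 - 3.79x → x_m = 23.7236.
Total external benefit = ∫₀^{x_m} (11.11 + 0.61x) dx = 11.11×23.7236 + ½×0.61×23.7236² = 435.2260.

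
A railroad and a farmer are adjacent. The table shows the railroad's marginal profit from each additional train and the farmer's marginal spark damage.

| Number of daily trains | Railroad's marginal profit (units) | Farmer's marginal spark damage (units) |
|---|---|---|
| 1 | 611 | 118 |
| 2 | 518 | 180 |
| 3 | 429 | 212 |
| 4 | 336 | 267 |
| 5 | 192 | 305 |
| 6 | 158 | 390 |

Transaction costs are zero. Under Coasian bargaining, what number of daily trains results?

4

Bargaining reaches the level where marginal profit last exceeds marginal spark damage.
That holds through level 4 (336 ≥ 267) but not at 5 (192 < 305).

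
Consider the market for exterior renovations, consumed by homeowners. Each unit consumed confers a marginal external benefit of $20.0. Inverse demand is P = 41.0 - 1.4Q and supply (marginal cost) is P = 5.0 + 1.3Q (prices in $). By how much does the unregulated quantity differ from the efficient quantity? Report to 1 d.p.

Market equilibrium (private): 5.0 + 1.3Q = 41.0 - 1.4Q → Q_m = 13.3333.
Social marginal benefit = demand + MEB = 61.0 - 1.4Q.
Set SMB = MC: 61.0 - 1.4Q = 5.0 + 1.3Q → Q* = 20.7407.
Gap = |13.3333 − 20.7407| = 7.4074.

7.4 units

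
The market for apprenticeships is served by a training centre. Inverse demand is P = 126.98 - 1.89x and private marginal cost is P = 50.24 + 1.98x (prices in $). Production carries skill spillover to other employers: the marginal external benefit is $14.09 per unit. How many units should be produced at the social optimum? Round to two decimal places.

Social marginal cost = private MC − MEB = 36.15 + 1.98x.
Set SMC = demand: 36.15 + 1.98x = 126.98 - 1.89x → x* = 23.4703.

x* = 23.47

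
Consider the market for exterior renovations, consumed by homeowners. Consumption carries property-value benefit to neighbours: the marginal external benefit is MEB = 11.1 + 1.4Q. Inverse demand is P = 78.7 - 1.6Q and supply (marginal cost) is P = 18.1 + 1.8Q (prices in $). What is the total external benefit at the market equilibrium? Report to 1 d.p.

$420.2

Market equilibrium (private): 18.1 + 1.8Q = 78.7 - 1.6Q → Q_m = 17.8235.
Total external benefit = ∫₀^{Q_m} (11.1 + 1.4Q) dQ = 11.1×17.8235 + ½×1.4×17.8235² = 420.2149.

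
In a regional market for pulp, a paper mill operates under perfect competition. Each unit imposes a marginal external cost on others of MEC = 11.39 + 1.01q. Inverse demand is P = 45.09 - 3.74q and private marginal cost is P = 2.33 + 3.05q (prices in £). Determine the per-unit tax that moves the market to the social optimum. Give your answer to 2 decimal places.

tax = £15.45 per unit

Social marginal cost = private MC + MEC = 13.72 + 4.06q.
Set SMC = demand: 13.72 + 4.06q = 45.09 - 3.74q → q* = 4.0218.
The Pigouvian tax equals MEC at q*: 11.39 + 1.01×4.0218 = 15.4520.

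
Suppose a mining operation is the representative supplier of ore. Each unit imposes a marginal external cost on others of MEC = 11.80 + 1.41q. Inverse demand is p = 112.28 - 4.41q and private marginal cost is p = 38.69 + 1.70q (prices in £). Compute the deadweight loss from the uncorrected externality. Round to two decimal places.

DWL = £55.08

Market equilibrium (private): 38.69 + 1.70q = 112.28 - 4.41q → q_m = 12.0442.
Social marginal cost = private MC + MEC = 50.49 + 3.11q.
Set SMC = demand: 50.49 + 3.11q = 112.28 - 4.41q → q* = 8.2168.
The welfare-loss triangle has base |q_m − q*| and height MEC(q_m) (the vertical gap between SMC and demand is zero at q* and MEC at q_m).
DWL = ½ × 3.8274 × 28.7823 = 55.0807.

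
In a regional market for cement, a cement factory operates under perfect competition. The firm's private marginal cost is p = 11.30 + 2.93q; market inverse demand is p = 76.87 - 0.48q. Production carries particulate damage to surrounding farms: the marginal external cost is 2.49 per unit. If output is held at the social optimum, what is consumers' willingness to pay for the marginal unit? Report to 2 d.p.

Social marginal cost = private MC + MEC = 13.79 + 2.93q.
Set SMC = demand: 13.79 + 2.93q = 76.87 - 0.48q → q* = 18.4985.
Consumer price on the demand curve at q*: 76.87 − 0.48×18.4985 = 67.9907.

P = 67.99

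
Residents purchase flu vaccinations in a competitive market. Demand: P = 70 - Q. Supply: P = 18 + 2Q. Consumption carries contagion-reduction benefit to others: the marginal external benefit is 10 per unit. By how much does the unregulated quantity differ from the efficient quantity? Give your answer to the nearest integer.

Market equilibrium (private): 18 + 2Q = 70 - Q → Q_m = 17.3333.
Social marginal benefit = demand + MEB = 80 - Q.
Set SMB = MC: 80 - Q = 18 + 2Q → Q* = 20.6667.
Gap = |17.3333 − 20.6667| = 3.3334.

3 units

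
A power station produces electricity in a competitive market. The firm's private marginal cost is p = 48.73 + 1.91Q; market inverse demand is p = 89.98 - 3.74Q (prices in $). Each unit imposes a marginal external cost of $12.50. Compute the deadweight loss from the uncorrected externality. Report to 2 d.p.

DWL = $13.83

Market equilibrium (private): 48.73 + 1.91Q = 89.98 - 3.74Q → Q_m = 7.3009.
Social marginal cost = private MC + MEC = 61.23 + 1.91Q.
Set SMC = demand: 61.23 + 1.91Q = 89.98 - 3.74Q → Q* = 5.0885.
The loss is the area between SMC and demand from Q* to Q_m; with linear curves that's a triangle of height MEC(Q_m).
DWL = ½ × 2.2124 × 12.5000 = 13.8275.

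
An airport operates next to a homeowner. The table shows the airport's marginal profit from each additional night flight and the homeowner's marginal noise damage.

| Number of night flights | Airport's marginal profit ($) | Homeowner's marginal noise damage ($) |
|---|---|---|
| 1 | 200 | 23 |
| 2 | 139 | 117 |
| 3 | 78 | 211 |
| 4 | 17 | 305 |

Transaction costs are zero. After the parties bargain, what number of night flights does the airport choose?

Bargaining reaches the level where marginal profit last exceeds marginal noise damage.
That holds through level 2 (139 ≥ 117) but not at 3 (78 < 211).

2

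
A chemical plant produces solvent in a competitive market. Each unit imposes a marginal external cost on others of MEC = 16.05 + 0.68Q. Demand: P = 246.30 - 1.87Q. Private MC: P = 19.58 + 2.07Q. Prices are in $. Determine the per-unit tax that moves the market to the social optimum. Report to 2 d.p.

tax = $47.06 per unit

Social marginal cost = private MC + MEC = 35.63 + 2.75Q.
Set SMC = demand: 35.63 + 2.75Q = 246.30 - 1.87Q → Q* = 45.5996.
The Pigouvian tax equals MEC at Q*: 16.05 + 0.68×45.5996 = 47.0577.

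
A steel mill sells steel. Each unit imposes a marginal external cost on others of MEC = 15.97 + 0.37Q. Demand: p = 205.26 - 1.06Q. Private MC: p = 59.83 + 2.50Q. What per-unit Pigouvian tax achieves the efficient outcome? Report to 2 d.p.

Social marginal cost = private MC + MEC = 75.80 + 2.87Q.
Set SMC = demand: 75.80 + 2.87Q = 205.26 - 1.06Q → Q* = 32.9415.
The Pigouvian tax equals MEC at Q*: 15.97 + 0.37×32.9415 = 28.1584.

tax = 28.16 per unit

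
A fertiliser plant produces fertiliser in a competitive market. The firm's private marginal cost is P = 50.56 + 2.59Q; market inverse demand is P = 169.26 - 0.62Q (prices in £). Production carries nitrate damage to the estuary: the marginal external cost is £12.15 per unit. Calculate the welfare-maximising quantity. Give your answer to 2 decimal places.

Q* = 33.19

Social marginal cost = private MC + MEC = 62.71 + 2.59Q.
Set SMC = demand: 62.71 + 2.59Q = 169.26 - 0.62Q → Q* = 33.1931.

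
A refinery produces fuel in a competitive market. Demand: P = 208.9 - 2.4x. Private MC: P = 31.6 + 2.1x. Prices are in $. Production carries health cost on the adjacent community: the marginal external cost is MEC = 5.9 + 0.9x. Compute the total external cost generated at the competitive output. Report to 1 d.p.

Market equilibrium (private): 31.6 + 2.1x = 208.9 - 2.4x → x_m = 39.4000.
Total external cost = ∫₀^{x_m} (5.9 + 0.9x) dx = 5.9×39.4000 + ½×0.9×39.4000² = 931.0220.

$931.0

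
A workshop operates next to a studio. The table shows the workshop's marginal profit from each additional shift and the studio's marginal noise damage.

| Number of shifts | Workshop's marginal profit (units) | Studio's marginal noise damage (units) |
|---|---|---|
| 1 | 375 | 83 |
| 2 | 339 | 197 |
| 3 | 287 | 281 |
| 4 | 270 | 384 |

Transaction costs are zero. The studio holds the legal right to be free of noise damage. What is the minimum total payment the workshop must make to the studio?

561

Efficient level: marginal profit ≥ marginal noise damage through level 3, so k* = 3.
With the studio holding the right, the workshop must at least compensate total damage at k*: 83 + 197 + 281 = 561.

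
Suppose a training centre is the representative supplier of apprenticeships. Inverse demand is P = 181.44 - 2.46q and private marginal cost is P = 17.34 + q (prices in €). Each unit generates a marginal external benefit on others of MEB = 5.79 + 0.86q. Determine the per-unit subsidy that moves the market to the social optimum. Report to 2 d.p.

subsidy = €61.98 per unit

Social marginal cost = private MC − MEB = 11.55 + 0.14q.
Set SMC = demand: 11.55 + 0.14q = 181.44 - 2.46q → q* = 65.3423.
The Pigouvian subsidy equals MEB at q*: 5.79 + 0.86×65.3423 = 61.9844.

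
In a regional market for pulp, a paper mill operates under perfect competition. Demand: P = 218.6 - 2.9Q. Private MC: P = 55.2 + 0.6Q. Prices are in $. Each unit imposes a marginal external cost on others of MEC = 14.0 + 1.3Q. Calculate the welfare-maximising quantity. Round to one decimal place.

Q* = 31.1

Social marginal cost = private MC + MEC = 69.2 + 1.9Q.
Set SMC = demand: 69.2 + 1.9Q = 218.6 - 2.9Q → Q* = 31.1250.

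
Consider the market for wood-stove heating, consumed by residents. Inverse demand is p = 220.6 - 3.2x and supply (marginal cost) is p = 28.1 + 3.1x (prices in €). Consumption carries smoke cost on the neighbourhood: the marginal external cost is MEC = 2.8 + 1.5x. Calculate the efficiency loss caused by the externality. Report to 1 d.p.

DWL = €151.6

Market equilibrium (private): 28.1 + 3.1x = 220.6 - 3.2x → x_m = 30.5556.
Social marginal benefit = demand − MEC = 217.8 - 4.7x.
Set SMB = MC: 217.8 - 4.7x = 28.1 + 3.1x → x* = 24.3205.
The loss is the area between SMB and MC from x* to x_m; with linear curves that's a triangle of height MEC(x_m).
DWL = ½ × 6.2351 × 48.6333 = 151.6167.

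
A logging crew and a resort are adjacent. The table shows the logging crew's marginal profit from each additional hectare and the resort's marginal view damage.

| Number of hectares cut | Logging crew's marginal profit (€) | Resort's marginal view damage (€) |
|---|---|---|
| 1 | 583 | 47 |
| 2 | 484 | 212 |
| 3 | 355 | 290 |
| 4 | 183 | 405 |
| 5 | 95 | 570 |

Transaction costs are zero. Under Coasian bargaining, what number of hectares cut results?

3

Bargaining reaches the level where marginal profit last exceeds marginal view damage.
That holds through level 3 (355 ≥ 290) but not at 4 (183 < 405).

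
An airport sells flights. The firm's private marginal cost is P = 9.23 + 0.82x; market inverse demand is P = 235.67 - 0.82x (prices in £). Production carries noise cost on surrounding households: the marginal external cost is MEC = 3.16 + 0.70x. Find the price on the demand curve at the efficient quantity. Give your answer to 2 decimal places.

P = £157.43

Social marginal cost = private MC + MEC = 12.39 + 1.52x.
Set SMC = demand: 12.39 + 1.52x = 235.67 - 0.82x → x* = 95.4188.
Consumer price on the demand curve at x*: 235.67 − 0.82×95.4188 = 157.4266.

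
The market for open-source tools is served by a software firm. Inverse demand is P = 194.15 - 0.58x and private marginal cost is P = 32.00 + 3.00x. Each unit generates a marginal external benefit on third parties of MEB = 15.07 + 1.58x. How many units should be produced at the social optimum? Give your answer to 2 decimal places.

Social marginal cost = private MC − MEB = 16.93 + 1.42x.
Set SMC = demand: 16.93 + 1.42x = 194.15 - 0.58x → x* = 88.6100.

x* = 88.61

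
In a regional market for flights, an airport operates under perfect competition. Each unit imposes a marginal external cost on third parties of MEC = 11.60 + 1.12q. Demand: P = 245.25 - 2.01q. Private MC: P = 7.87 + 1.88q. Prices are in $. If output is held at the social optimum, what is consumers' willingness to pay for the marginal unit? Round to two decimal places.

P = $154.67

Social marginal cost = private MC + MEC = 19.47 + 3.00q.
Set SMC = demand: 19.47 + 3.00q = 245.25 - 2.01q → q* = 45.0659.
Consumer price on the demand curve at q*: 245.25 − 2.01×45.0659 = 154.6675.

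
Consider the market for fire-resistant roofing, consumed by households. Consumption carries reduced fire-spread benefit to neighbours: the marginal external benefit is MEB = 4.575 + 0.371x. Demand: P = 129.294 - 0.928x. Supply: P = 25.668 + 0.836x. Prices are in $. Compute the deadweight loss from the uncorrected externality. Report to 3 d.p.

DWL = $249.585

Market equilibrium (private): 25.668 + 0.836x = 129.294 - 0.928x → x_m = 58.7449.
Social marginal benefit = demand + MEB = 133.869 - 0.557x.
Set SMB = MC: 133.869 - 0.557x = 25.668 + 0.836x → x* = 77.6748.
The loss is the area between SMB and MC from x* to x_m; with linear curves that's a triangle of height MEB(x_m).
DWL = ½ × 18.9299 × 26.3694 = 249.5851.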